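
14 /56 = 1 /4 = 0.25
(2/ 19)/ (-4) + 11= 417/ 38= 10.97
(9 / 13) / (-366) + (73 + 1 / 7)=812011 / 11102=73.14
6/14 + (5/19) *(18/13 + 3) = 144/91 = 1.58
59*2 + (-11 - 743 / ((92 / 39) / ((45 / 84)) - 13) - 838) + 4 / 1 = -3221428 / 5029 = -640.57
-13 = -13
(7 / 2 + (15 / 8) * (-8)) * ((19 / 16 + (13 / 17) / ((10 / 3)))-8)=205919 / 2720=75.71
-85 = -85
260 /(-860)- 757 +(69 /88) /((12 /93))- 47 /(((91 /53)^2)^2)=-785348316433063 /1037950609696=-756.63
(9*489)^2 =19368801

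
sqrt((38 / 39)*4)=2*sqrt(1482) / 39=1.97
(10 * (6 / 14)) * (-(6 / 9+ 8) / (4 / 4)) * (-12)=3120 / 7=445.71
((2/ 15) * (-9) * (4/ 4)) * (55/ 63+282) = -35642/ 105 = -339.45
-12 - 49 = -61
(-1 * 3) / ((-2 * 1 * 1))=3 / 2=1.50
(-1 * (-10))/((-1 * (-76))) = 5/38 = 0.13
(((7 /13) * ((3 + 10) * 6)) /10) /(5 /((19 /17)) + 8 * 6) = 399 /4985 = 0.08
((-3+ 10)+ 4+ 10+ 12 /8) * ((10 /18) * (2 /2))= 25 /2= 12.50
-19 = -19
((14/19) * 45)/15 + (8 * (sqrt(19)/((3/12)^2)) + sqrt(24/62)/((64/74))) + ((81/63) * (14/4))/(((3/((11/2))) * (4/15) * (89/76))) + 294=37 * sqrt(93)/496 + 2182263/6764 + 128 * sqrt(19)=881.29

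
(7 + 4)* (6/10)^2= 99/25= 3.96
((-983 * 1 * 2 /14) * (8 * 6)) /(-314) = 23592 /1099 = 21.47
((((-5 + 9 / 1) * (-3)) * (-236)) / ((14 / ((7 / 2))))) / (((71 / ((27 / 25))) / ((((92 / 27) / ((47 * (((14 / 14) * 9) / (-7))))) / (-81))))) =151984 / 20272275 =0.01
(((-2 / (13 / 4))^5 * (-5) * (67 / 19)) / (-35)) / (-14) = 1097728 / 345673783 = 0.00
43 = 43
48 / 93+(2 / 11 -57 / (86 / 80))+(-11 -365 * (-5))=25831436 / 14663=1761.67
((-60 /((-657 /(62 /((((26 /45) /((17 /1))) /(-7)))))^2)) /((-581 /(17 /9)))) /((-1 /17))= -280922883500 /224249649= -1252.72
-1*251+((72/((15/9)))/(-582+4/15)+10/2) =-1073622/4363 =-246.07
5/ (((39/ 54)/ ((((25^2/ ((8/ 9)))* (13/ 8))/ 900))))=8.79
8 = 8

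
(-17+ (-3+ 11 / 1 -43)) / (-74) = 26 / 37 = 0.70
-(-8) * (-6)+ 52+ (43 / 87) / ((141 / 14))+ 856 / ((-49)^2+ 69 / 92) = 4.41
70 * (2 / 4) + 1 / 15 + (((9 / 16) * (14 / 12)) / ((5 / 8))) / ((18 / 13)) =1433 / 40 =35.82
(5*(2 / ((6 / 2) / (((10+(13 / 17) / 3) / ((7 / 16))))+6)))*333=9288480 / 17093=543.41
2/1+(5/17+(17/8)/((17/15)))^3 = 30703287/2515456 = 12.21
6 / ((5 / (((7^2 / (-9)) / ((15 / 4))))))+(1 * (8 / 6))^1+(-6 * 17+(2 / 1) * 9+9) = -75.41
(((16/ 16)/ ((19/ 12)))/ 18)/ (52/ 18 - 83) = -6/ 13699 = -0.00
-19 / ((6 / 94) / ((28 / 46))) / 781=-12502 / 53889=-0.23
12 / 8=1.50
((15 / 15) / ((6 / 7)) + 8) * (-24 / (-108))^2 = 110 / 243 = 0.45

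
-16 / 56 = -2 / 7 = -0.29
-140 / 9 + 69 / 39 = -13.79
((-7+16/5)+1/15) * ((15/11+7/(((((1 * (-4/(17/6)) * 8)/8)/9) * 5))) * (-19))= -147497/275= -536.35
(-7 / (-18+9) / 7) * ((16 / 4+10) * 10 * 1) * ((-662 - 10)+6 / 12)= -94010 / 9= -10445.56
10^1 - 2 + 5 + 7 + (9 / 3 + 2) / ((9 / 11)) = 235 / 9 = 26.11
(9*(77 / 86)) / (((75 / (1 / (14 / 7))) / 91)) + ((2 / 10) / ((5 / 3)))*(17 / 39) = 276197 / 55900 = 4.94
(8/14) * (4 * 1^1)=16/7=2.29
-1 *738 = -738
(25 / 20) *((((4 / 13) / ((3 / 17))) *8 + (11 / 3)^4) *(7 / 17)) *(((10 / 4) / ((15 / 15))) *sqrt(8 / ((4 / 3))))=35878675 *sqrt(6) / 143208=613.68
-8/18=-4/9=-0.44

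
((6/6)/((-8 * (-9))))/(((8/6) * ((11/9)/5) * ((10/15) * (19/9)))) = 405/13376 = 0.03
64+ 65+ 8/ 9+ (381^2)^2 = 189645444458/ 9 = 21071716050.89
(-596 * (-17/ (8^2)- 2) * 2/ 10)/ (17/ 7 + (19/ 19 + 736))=30247/ 82816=0.37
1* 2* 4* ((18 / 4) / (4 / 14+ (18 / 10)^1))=1260 / 73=17.26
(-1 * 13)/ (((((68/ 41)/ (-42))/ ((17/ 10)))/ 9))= 100737/ 20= 5036.85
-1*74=-74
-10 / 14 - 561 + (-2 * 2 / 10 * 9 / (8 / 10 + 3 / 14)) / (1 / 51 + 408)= -5809380112 / 10342073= -561.72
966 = 966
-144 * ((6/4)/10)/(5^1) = -108/25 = -4.32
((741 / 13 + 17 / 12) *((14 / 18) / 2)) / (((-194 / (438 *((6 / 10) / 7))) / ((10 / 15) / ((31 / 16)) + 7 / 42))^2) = 1348562069 / 6076256928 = 0.22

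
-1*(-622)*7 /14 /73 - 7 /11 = 2910 /803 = 3.62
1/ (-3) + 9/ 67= -40/ 201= -0.20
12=12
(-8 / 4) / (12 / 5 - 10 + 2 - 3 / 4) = 40 / 127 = 0.31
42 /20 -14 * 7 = -959 /10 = -95.90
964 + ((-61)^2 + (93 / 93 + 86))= 4772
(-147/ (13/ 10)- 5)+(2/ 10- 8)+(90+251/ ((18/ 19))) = 268009/ 1170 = 229.07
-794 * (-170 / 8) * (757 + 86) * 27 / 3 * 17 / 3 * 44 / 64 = 15958786635 / 32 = 498712082.34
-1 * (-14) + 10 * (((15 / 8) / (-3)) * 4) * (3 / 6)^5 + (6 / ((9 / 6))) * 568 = 73127 / 32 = 2285.22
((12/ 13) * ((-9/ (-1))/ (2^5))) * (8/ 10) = 27/ 130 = 0.21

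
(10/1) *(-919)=-9190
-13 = -13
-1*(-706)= 706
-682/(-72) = 341/36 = 9.47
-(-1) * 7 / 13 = 7 / 13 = 0.54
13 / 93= 0.14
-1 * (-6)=6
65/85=13/17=0.76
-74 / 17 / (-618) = 37 / 5253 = 0.01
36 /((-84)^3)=-1 /16464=-0.00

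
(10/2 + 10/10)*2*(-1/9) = -4/3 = -1.33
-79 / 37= -2.14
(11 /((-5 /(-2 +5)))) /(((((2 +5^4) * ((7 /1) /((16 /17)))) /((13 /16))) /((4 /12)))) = -13 /33915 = -0.00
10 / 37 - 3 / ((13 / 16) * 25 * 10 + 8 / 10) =25710 / 100603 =0.26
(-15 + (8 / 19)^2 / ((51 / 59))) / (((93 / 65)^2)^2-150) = 0.10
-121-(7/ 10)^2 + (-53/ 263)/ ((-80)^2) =-204492021/ 1683200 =-121.49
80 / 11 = 7.27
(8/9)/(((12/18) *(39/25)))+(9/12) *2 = 551/234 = 2.35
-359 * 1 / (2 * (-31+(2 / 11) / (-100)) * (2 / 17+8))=98725 / 138414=0.71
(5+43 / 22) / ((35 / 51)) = 7803 / 770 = 10.13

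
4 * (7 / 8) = 7 / 2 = 3.50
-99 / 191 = -0.52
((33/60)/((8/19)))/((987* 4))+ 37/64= 365399/631680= 0.58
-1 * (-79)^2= -6241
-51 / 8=-6.38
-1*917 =-917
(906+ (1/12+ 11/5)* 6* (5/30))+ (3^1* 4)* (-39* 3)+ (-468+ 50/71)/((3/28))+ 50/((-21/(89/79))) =-11448681449/2355780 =-4859.83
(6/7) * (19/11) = 114/77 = 1.48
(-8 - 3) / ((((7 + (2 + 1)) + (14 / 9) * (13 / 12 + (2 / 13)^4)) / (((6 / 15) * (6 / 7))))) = -18507528 / 57346975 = -0.32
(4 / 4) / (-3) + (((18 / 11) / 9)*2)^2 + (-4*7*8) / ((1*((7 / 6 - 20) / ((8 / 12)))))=316999 / 41019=7.73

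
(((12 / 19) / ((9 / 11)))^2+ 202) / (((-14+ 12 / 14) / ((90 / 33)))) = -11519095 / 273999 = -42.04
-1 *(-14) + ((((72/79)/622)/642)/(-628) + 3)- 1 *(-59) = 62735663909/825469262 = 76.00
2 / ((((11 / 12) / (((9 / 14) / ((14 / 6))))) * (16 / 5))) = 405 / 2156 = 0.19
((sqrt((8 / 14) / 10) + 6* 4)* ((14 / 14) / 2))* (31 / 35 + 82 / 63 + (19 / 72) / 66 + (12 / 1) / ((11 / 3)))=908777* sqrt(70) / 11642400 + 908777 / 13860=66.22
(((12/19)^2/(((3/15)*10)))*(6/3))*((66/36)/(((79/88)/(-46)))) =-1068672/28519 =-37.47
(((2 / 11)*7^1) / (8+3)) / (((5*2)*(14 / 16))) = 8 / 605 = 0.01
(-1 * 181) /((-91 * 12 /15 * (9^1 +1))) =181 /728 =0.25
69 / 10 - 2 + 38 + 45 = 879 / 10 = 87.90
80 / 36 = 20 / 9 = 2.22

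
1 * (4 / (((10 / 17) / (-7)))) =-238 / 5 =-47.60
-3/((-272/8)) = 3/34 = 0.09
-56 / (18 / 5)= -140 / 9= -15.56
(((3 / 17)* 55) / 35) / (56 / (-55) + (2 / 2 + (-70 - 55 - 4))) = -0.00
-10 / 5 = -2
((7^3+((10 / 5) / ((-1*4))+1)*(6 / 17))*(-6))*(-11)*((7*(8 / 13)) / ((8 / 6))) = 16171848 / 221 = 73175.78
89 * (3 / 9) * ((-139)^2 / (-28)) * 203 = -49867501 / 12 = -4155625.08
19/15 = 1.27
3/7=0.43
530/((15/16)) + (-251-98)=649/3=216.33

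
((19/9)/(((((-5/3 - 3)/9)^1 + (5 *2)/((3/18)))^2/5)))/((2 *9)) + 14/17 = 72233143/87694024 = 0.82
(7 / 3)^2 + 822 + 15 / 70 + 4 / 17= 1773349 / 2142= 827.89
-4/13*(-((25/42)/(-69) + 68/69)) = 5662/18837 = 0.30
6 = 6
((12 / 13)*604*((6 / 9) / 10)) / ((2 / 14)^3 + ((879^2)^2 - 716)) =207172 / 3327384468827185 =0.00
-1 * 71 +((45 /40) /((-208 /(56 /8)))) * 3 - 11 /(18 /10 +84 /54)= -18691963 /251264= -74.39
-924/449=-2.06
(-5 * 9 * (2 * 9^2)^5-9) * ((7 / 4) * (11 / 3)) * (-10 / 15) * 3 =128871551461191 / 2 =64435775730595.50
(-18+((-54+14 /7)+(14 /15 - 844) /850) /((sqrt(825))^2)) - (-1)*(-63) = -81.06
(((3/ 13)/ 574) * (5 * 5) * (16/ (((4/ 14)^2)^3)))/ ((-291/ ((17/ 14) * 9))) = -9183825/ 827216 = -11.10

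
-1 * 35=-35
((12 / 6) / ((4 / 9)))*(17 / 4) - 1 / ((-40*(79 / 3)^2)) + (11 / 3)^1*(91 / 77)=8784221 / 374460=23.46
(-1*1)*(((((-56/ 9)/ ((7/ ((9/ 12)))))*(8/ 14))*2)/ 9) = 16/ 189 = 0.08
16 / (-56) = -2 / 7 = -0.29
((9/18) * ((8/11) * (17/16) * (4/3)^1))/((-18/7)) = -0.20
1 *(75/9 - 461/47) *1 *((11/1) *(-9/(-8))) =-858/47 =-18.26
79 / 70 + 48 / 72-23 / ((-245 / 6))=3467 / 1470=2.36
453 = 453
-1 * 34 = -34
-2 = -2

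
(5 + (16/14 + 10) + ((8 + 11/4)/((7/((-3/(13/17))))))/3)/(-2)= -735/104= -7.07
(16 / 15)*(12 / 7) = 64 / 35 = 1.83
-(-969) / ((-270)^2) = 323 / 24300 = 0.01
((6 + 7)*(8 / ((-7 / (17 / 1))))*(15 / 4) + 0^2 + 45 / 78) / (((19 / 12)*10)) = -103365 / 1729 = -59.78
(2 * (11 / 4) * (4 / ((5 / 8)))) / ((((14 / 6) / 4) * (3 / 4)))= 2816 / 35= 80.46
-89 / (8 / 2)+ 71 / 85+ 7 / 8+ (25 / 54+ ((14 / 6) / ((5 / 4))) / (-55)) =-20307767 / 1009800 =-20.11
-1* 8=-8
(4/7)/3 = 4/21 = 0.19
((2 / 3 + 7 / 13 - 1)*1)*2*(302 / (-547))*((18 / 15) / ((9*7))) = -9664 / 2239965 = -0.00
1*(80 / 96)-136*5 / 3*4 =-5435 / 6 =-905.83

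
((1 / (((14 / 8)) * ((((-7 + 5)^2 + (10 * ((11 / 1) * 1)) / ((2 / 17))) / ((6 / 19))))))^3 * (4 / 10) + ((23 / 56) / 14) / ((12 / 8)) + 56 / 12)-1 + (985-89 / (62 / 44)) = 82793786303889943547 / 89456030029474360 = 925.52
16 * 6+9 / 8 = 777 / 8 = 97.12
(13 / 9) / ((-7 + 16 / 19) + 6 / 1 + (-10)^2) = 247 / 17073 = 0.01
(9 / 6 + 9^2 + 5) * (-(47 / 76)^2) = -386575 / 11552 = -33.46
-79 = -79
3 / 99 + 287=9472 / 33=287.03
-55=-55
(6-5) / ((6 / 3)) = 1 / 2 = 0.50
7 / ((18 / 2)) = 0.78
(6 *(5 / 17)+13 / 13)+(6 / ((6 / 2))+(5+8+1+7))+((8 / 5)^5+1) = 1978931 / 53125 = 37.25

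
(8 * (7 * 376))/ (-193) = -21056/ 193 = -109.10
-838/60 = -419/30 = -13.97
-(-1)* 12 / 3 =4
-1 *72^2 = -5184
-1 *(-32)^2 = -1024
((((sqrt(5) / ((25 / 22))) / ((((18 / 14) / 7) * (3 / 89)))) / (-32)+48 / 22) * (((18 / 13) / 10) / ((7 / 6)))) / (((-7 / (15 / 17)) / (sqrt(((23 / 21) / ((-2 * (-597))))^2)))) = -4968 / 165932767+22517 * sqrt(5) / 369423600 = 0.00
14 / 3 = 4.67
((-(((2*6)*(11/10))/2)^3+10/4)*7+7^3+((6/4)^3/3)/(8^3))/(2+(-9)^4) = -0.25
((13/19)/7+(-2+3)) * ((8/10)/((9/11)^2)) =70664/53865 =1.31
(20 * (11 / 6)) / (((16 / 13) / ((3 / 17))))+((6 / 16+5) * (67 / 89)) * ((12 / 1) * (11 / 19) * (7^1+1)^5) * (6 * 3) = 3813192135401 / 229976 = 16580826.41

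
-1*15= -15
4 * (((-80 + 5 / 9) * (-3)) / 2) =1430 / 3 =476.67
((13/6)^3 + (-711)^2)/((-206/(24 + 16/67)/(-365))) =8090783741635/372654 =21711248.88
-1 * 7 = -7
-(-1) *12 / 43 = 12 / 43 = 0.28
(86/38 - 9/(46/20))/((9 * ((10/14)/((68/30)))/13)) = -2230774/294975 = -7.56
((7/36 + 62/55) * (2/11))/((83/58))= 0.17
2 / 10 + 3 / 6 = 7 / 10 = 0.70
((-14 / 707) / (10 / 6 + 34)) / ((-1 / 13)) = 78 / 10807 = 0.01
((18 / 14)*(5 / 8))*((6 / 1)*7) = 135 / 4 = 33.75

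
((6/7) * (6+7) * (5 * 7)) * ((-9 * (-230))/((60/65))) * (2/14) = 874575/7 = 124939.29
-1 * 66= -66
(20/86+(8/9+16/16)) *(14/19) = 1.56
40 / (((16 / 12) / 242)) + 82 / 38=137981 / 19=7262.16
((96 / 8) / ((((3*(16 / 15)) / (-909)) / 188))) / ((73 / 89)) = -57035205 / 73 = -781304.18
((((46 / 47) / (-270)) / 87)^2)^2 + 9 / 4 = 835691578414540669574989 / 371418479295351408202500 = 2.25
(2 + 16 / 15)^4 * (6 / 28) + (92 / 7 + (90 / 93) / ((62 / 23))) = 526303319 / 16216875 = 32.45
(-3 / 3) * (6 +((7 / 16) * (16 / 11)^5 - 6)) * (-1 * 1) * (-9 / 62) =-2064384 / 4992581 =-0.41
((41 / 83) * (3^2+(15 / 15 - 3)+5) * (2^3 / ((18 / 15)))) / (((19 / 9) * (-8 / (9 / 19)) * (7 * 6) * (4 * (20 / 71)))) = -78597 / 3355856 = -0.02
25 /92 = 0.27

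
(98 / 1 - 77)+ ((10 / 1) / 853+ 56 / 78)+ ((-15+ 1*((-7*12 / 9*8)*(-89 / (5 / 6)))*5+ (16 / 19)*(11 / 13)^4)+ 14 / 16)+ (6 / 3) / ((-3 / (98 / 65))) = 2215143608472023 / 55546575240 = 39879.03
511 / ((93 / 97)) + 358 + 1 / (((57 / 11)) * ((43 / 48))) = 67713805 / 75981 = 891.19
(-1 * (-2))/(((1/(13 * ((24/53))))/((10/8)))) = 780/53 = 14.72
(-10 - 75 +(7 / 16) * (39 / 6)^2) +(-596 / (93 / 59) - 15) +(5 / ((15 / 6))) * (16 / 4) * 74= 787907 / 5952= 132.38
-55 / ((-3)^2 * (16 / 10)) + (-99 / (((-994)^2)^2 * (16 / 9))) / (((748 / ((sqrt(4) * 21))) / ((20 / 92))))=-59981447221583735 / 15704233454375424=-3.82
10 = 10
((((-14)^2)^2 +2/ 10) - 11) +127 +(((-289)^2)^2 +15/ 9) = 104636939623/ 15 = 6975795974.87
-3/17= -0.18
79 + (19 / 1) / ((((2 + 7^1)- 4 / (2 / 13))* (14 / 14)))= 1324 / 17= 77.88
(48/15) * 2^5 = 512/5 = 102.40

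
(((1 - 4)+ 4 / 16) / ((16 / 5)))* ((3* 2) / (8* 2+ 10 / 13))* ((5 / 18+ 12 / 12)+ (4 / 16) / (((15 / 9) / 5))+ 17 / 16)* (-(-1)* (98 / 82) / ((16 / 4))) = -15590575 / 54915072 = -0.28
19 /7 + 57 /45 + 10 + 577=62053 /105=590.98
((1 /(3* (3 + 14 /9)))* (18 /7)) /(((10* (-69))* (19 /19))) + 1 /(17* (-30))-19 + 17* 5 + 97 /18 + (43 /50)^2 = 182110320097 /2524882500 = 72.13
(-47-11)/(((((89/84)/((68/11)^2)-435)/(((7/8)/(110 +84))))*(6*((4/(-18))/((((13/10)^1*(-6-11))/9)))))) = 90757849/81940842635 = 0.00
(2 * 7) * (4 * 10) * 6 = 3360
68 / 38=34 / 19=1.79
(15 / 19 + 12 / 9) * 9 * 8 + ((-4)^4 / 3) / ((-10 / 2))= 38696 / 285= 135.78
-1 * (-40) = 40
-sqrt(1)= -1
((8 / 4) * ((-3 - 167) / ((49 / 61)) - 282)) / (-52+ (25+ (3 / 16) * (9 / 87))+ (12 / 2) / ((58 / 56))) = 774016 / 16611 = 46.60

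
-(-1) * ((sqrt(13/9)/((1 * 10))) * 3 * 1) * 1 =sqrt(13)/10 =0.36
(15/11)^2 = 225/121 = 1.86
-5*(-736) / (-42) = -1840 / 21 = -87.62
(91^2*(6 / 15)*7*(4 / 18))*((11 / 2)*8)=10202192 / 45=226715.38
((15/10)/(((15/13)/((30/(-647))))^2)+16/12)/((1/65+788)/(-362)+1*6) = 39471057340/112972941093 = 0.35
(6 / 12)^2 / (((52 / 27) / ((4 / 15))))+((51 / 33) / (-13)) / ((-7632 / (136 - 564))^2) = 89128319 / 2602931760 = 0.03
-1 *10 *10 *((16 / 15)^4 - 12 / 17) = -2026448 / 34425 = -58.87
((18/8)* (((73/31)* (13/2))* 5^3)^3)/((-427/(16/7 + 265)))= -28108972669552734375/2849449568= -9864702637.74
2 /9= 0.22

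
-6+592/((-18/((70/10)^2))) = -14558/9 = -1617.56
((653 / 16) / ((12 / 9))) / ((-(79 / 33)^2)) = -2133351 / 399424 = -5.34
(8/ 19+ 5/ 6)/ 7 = 0.18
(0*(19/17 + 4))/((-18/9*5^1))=0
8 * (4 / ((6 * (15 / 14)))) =224 / 45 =4.98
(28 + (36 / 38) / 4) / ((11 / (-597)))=-640581 / 418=-1532.49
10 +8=18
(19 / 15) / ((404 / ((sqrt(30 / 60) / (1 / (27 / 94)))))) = 171 * sqrt(2) / 379760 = 0.00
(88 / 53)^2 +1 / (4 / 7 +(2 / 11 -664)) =395269787 / 143455630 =2.76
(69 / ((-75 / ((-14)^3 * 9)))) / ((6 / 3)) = 284004 / 25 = 11360.16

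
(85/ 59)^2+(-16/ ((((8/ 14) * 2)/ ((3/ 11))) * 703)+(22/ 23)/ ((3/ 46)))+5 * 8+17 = 5954667364/ 80755719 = 73.74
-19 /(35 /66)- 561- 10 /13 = -271907 /455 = -597.60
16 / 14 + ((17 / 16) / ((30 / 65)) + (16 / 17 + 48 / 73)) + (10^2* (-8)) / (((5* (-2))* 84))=1666801 / 277984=6.00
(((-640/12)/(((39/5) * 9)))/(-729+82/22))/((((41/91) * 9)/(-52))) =-1601600/119227221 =-0.01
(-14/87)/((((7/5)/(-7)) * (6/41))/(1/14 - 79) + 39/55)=-34884850/153800253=-0.23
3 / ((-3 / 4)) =-4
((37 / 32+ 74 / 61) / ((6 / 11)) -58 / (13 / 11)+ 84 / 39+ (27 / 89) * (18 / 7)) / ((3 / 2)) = -3964878319 / 142283232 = -27.87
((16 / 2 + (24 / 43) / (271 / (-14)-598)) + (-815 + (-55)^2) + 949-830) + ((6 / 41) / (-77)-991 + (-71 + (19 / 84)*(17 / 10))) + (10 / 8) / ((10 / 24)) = 59996800832579 / 46931835720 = 1278.38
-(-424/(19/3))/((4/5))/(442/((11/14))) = 8745/58786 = 0.15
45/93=15/31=0.48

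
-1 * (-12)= 12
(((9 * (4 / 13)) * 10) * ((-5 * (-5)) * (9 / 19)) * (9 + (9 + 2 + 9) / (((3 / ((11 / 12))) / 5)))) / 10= 1297.17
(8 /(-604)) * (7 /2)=-7 /151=-0.05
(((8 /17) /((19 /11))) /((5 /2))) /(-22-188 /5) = -88 /48127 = -0.00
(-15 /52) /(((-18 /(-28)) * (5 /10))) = -35 /39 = -0.90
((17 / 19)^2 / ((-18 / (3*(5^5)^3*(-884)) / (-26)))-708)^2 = 10272757831505399049111427770781696 / 1172889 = 8758508120977687615035547000.00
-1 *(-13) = 13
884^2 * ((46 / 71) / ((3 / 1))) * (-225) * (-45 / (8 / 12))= 181981566000 / 71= 2563120647.89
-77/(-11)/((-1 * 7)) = -1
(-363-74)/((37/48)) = -20976/37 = -566.92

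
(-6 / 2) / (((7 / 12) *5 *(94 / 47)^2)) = -9 / 35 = -0.26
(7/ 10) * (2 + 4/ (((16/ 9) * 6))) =1.66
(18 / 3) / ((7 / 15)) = 90 / 7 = 12.86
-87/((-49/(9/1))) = 783/49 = 15.98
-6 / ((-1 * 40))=3 / 20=0.15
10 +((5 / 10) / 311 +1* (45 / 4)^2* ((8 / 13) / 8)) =1276759 / 64688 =19.74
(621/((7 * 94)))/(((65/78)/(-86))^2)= 82672488/8225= 10051.37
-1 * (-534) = 534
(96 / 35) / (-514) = -48 / 8995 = -0.01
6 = 6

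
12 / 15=4 / 5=0.80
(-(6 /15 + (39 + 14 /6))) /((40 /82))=-12833 /150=-85.55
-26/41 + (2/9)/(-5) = -1252/1845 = -0.68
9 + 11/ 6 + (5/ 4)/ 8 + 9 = 1919/ 96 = 19.99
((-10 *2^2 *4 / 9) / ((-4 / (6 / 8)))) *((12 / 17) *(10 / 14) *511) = 14600 / 17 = 858.82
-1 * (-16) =16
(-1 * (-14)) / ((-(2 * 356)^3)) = -7 / 180472064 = -0.00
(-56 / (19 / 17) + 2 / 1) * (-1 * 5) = 4570 / 19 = 240.53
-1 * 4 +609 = 605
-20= -20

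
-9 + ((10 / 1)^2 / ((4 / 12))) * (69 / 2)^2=357066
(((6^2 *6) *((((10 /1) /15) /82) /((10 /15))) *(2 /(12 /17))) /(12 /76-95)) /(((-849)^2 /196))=-3724 /174033397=-0.00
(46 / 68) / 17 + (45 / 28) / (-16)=-7853 / 129472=-0.06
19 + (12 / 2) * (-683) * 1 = -4079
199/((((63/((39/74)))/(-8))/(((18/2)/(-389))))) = 0.31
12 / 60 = 1 / 5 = 0.20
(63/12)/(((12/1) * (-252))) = -1/576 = -0.00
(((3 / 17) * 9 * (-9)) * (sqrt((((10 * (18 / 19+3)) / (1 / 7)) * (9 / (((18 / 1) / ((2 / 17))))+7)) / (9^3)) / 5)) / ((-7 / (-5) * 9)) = -300 * sqrt(2261) / 38437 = -0.37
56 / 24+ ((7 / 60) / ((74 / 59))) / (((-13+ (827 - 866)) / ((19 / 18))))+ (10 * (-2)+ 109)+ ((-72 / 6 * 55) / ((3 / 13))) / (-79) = 127.53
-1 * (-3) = 3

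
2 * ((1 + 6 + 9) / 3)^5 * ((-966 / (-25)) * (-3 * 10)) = -1350565888 / 135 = -10004191.76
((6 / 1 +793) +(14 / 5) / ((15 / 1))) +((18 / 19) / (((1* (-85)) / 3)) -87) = 17251912 / 24225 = 712.15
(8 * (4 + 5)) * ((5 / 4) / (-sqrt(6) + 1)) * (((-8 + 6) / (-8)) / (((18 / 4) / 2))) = -2 * sqrt(6)-2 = -6.90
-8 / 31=-0.26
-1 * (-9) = 9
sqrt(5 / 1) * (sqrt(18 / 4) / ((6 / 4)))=sqrt(10)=3.16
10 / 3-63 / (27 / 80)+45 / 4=-2065 / 12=-172.08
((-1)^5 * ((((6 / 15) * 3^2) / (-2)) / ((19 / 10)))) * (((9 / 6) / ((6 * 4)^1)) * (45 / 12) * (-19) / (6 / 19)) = -855 / 64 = -13.36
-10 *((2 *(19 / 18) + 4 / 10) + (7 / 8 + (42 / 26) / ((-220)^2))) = -19175059 / 566280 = -33.86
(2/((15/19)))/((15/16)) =608/225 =2.70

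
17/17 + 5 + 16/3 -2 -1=8.33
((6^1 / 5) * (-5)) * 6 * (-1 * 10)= 360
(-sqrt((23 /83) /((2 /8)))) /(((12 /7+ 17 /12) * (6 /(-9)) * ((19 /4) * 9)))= 112 * sqrt(1909) /414751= 0.01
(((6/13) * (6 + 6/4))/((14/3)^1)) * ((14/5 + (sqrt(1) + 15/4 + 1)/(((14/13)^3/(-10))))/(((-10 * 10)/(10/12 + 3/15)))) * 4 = 331017597/249704000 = 1.33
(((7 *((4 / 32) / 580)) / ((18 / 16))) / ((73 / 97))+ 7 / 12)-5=-420584 / 95265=-4.41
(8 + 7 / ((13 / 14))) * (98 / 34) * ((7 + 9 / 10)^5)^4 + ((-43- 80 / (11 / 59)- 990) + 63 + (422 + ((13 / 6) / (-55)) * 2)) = 40151058736054202991.81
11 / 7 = 1.57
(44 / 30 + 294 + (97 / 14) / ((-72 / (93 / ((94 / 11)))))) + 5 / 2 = 15629837 / 52640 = 296.92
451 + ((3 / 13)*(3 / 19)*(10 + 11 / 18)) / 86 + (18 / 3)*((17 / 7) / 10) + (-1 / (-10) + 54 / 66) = 7415634493 / 16356340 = 453.38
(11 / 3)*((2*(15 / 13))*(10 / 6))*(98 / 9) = 53900 / 351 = 153.56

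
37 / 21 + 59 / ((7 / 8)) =1453 / 21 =69.19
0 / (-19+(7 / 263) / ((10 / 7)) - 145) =0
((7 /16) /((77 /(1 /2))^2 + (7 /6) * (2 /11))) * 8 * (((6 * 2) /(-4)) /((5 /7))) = -693 /1118050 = -0.00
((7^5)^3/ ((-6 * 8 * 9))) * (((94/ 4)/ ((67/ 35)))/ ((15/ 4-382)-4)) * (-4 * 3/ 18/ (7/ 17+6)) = -132765557625555995/ 3617876988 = -36697090.05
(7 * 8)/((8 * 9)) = 7/9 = 0.78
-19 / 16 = -1.19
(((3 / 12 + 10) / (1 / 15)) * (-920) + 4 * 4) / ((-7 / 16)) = 2262944 / 7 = 323277.71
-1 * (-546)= 546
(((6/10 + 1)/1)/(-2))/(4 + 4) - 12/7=-127/70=-1.81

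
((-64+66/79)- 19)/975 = -6491/77025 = -0.08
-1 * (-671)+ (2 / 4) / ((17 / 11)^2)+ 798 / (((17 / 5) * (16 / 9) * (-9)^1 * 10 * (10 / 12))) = 7738831 / 11560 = 669.45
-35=-35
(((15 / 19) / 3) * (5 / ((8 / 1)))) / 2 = 25 / 304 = 0.08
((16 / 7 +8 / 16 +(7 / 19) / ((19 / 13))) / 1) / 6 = 15353 / 30324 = 0.51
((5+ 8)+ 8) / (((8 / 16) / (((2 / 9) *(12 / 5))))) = 112 / 5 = 22.40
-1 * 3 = -3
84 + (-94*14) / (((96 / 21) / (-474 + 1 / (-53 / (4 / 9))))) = 260516725 / 1908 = 136539.16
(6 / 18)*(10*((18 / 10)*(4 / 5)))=24 / 5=4.80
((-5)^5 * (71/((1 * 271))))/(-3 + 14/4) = -443750/271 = -1637.45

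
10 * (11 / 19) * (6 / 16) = 165 / 76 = 2.17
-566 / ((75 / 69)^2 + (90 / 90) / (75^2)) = -842101875 / 1758077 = -478.99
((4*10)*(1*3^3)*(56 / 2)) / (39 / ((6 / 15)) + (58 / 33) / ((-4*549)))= 547858080 / 1766393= 310.16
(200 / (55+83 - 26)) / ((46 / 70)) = 125 / 46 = 2.72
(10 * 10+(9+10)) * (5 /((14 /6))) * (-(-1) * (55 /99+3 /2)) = 3145 /6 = 524.17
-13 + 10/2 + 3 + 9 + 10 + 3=17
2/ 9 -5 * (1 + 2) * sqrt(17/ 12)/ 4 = -4.24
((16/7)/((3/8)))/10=64/105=0.61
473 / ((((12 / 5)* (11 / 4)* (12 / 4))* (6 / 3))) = 215 / 18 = 11.94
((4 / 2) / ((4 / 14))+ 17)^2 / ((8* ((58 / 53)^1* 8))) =477 / 58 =8.22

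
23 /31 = 0.74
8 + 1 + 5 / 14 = 131 / 14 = 9.36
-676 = -676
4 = 4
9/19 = 0.47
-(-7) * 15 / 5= 21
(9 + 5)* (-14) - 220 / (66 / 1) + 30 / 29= -17252 / 87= -198.30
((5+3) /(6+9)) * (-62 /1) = -33.07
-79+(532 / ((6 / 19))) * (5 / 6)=11924 / 9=1324.89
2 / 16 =1 / 8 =0.12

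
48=48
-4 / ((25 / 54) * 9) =-24 / 25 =-0.96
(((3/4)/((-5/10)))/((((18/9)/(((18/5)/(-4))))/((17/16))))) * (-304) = -8721/40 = -218.02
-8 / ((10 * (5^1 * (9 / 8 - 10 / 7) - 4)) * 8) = 28 / 1545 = 0.02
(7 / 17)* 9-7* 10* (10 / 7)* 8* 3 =-40737 / 17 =-2396.29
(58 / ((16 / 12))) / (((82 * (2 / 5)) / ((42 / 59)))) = 9135 / 9676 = 0.94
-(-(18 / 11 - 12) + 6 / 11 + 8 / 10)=-644 / 55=-11.71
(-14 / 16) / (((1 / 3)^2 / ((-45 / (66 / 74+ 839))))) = 104895 / 248608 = 0.42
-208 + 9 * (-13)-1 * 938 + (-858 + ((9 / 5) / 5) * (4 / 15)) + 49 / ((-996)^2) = -262996331683 / 124002000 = -2120.90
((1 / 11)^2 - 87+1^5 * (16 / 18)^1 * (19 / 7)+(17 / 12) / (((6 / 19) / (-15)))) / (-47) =9261683 / 2866248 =3.23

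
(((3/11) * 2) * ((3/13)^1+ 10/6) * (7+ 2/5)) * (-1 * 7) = -38332/715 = -53.61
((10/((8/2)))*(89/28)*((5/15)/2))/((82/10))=2225/13776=0.16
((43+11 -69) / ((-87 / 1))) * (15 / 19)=75 / 551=0.14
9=9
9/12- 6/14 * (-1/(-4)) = 9/14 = 0.64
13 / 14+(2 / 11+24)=3867 / 154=25.11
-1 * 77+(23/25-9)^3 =-9445533/15625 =-604.51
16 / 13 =1.23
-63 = -63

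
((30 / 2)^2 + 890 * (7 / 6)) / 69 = 3790 / 207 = 18.31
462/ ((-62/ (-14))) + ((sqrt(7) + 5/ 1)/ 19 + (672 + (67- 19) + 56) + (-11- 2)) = sqrt(7)/ 19 + 511008/ 589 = 867.72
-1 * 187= -187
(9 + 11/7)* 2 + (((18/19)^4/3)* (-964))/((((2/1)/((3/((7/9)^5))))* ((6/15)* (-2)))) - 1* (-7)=1733.26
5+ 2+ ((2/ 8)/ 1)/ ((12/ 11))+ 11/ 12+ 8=775/ 48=16.15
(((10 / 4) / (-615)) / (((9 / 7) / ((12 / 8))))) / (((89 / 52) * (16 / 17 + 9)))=-119 / 426933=-0.00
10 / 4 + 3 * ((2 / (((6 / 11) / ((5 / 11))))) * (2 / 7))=55 / 14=3.93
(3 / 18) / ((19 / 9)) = 0.08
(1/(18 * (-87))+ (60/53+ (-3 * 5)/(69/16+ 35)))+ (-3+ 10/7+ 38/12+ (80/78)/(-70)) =5535696172/2375361261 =2.33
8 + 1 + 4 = 13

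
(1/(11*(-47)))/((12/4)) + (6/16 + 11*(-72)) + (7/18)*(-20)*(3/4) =-9894871/12408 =-797.46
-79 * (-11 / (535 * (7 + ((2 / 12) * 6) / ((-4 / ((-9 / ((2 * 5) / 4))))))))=0.21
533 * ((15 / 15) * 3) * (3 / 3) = 1599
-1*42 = -42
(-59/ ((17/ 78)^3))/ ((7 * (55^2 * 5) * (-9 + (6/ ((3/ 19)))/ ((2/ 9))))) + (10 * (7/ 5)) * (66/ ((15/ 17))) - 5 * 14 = 1524911897458/ 1560491625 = 977.20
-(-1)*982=982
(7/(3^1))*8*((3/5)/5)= 56/25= 2.24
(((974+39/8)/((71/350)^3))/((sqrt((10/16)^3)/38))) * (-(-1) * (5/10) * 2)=9018200.66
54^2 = 2916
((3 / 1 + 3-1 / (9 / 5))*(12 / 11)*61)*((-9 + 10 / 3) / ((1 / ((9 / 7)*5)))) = -145180 / 11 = -13198.18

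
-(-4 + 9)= -5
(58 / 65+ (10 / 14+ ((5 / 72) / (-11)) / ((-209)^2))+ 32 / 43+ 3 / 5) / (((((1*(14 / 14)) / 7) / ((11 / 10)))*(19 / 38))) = 1997258763839 / 43951822200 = 45.44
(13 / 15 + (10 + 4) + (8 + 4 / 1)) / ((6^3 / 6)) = 403 / 540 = 0.75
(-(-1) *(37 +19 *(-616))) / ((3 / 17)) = -66113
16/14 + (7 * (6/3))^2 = 1380/7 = 197.14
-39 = -39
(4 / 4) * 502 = 502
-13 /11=-1.18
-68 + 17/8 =-527/8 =-65.88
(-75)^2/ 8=5625/ 8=703.12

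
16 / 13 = 1.23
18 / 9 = 2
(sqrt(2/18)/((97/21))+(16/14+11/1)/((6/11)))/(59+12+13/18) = 272967/876589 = 0.31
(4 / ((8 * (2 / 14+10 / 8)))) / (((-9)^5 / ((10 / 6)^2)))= -350 / 20726199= -0.00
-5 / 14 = -0.36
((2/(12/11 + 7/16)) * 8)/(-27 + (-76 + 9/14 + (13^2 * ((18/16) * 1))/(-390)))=-1576960/15492517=-0.10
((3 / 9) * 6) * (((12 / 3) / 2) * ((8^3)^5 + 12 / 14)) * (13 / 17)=12807111440335160 / 119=107622785212900.50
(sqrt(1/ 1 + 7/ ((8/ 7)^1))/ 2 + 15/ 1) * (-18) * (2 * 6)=-3240 - 27 * sqrt(114)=-3528.28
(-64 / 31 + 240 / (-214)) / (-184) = 1321 / 76291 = 0.02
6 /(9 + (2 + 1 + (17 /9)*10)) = 27 /139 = 0.19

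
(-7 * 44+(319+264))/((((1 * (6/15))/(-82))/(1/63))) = -56375/63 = -894.84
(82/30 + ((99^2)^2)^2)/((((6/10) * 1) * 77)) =19773100594884008/99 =199728288837212.20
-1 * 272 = -272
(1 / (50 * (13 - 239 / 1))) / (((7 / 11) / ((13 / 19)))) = -143 / 1502900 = -0.00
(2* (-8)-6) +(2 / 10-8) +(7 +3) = -99 / 5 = -19.80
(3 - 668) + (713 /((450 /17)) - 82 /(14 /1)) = -643.92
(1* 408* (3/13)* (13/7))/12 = 102/7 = 14.57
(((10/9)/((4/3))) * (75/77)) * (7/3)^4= 42875/1782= 24.06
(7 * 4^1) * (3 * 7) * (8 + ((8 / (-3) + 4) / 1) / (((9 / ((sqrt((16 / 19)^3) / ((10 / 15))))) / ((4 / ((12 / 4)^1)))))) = 100352 * sqrt(19) / 3249 + 4704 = 4838.63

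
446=446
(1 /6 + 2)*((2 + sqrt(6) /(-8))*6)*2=52-13*sqrt(6) /4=44.04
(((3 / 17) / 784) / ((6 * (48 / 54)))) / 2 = 9 / 426496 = 0.00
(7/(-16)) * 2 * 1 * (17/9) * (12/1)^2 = -238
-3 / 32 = -0.09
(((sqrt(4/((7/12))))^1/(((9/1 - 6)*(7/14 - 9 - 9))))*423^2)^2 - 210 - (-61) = 682997912533/8575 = 79649902.34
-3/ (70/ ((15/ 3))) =-3/ 14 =-0.21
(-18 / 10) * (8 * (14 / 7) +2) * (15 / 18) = -27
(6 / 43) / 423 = 2 / 6063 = 0.00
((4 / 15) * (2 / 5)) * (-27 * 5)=-72 / 5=-14.40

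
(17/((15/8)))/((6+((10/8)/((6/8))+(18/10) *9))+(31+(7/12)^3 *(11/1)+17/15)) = 78336/502705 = 0.16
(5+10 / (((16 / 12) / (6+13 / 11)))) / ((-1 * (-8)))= 1295 / 176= 7.36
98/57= 1.72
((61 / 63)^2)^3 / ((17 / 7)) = 51520374361 / 151842791079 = 0.34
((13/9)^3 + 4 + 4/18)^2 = 27825625/531441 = 52.36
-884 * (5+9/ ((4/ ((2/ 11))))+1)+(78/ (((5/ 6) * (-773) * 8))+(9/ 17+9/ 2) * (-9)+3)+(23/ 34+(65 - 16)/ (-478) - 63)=-996759946558/ 172738445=-5770.34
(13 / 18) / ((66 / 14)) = 91 / 594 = 0.15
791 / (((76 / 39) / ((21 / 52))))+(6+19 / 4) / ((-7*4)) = 174007 / 1064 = 163.54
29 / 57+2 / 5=259 / 285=0.91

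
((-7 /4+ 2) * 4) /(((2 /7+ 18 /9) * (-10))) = -7 /160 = -0.04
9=9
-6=-6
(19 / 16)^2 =361 / 256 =1.41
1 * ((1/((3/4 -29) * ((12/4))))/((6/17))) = -34/1017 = -0.03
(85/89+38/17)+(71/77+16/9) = 6175934/1048509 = 5.89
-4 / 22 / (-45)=2 / 495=0.00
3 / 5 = 0.60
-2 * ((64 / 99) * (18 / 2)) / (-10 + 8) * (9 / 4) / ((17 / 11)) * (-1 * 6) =-864 / 17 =-50.82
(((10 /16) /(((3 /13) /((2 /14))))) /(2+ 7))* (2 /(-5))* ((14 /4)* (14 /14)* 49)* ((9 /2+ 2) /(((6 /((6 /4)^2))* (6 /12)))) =-8281 /576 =-14.38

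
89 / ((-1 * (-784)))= 89 / 784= 0.11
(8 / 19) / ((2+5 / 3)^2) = 72 / 2299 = 0.03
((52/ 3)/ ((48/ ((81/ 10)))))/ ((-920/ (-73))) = 8541/ 36800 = 0.23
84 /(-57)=-1.47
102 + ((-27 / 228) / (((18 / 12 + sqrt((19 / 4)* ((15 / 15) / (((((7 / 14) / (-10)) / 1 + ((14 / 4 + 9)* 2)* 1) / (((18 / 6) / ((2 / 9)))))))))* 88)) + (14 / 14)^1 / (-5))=120856301 / 1187120- 3* sqrt(284430) / 237424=101.80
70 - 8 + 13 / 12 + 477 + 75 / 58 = 188399 / 348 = 541.38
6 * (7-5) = 12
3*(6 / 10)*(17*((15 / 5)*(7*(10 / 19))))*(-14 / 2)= -44982 / 19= -2367.47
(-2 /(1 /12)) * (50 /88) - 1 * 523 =-5903 /11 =-536.64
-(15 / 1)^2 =-225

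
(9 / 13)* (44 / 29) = 1.05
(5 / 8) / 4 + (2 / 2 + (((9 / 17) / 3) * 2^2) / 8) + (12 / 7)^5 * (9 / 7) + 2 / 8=1313930109 / 64001056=20.53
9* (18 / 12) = 27 / 2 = 13.50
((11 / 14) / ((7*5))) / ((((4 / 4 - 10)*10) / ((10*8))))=-44 / 2205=-0.02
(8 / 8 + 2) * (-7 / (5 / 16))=-336 / 5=-67.20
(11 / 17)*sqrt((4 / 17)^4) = 176 / 4913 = 0.04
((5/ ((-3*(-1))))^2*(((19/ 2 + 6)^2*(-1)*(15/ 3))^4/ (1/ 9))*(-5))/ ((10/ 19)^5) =-52796066122915566475/ 8192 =-6444832290394966.61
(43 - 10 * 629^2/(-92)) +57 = 1982805/46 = 43104.46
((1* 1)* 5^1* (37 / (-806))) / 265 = -37 / 42718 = -0.00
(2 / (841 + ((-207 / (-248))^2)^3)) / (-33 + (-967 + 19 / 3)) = -1395922589712384 / 583502396712069753413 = -0.00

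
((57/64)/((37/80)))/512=285/75776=0.00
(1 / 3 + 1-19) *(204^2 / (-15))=245072 / 5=49014.40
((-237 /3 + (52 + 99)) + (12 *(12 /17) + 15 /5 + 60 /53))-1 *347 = -262.40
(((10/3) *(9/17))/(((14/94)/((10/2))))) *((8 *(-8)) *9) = -4060800/119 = -34124.37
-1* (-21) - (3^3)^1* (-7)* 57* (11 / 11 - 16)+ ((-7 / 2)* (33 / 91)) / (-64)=-268859103 / 1664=-161573.98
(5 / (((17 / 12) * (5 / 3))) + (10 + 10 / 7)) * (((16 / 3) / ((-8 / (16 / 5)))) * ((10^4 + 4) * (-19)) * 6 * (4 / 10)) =39219521536 / 2975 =13183032.45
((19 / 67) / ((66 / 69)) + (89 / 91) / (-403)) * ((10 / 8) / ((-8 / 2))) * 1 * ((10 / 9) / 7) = -132457625 / 9081408336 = -0.01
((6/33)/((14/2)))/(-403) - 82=-2544544/31031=-82.00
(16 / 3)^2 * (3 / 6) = 128 / 9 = 14.22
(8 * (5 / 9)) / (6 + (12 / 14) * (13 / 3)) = 70 / 153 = 0.46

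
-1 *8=-8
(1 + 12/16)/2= 7/8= 0.88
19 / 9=2.11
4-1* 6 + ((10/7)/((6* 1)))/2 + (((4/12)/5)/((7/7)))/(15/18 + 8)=-20851/11130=-1.87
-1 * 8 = -8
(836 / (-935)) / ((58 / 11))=-418 / 2465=-0.17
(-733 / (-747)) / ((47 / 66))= 16126 / 11703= 1.38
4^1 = 4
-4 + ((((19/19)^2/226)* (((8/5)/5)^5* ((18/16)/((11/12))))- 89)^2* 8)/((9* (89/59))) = 4663.55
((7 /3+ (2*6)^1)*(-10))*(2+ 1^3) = -430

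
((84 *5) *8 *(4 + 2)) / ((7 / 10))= 28800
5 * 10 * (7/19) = 350/19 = 18.42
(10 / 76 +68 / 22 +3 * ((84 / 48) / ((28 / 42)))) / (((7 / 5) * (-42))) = -30925 / 163856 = -0.19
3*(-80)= -240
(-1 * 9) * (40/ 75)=-4.80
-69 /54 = -1.28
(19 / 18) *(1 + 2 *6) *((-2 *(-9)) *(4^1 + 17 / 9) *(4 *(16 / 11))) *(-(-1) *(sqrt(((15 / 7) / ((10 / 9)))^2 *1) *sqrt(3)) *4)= 5026944 *sqrt(3) / 77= 113076.91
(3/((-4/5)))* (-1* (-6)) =-45/2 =-22.50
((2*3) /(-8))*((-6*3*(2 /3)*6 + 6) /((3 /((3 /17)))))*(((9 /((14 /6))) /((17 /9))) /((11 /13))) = 28431 /4046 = 7.03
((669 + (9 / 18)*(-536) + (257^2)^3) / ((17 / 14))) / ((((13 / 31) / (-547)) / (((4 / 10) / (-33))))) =9120413577426031720 / 2431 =3751712701532715.64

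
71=71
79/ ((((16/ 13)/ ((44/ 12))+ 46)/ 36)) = 203346/ 3313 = 61.38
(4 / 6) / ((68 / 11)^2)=121 / 6936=0.02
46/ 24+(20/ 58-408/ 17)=-21.74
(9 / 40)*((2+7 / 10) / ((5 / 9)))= 2187 / 2000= 1.09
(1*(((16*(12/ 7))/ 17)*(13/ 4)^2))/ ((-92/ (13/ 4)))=-6591/ 10948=-0.60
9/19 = 0.47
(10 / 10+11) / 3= 4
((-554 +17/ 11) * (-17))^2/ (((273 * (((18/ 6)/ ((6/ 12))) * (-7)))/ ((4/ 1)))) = -21345498962/ 693693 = -30770.81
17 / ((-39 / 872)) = -14824 / 39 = -380.10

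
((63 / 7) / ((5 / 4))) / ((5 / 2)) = 72 / 25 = 2.88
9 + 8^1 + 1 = 18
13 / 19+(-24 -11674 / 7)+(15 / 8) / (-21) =-1799351 / 1064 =-1691.12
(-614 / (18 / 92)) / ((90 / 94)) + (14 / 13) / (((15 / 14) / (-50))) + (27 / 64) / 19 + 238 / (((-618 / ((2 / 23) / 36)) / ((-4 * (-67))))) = -50478229535861 / 15166906560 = -3328.18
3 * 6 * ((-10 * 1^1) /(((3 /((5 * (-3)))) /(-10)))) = -9000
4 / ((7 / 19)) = 76 / 7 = 10.86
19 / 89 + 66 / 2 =2956 / 89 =33.21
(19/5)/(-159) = -19/795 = -0.02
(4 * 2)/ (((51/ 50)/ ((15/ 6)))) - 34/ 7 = 5266/ 357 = 14.75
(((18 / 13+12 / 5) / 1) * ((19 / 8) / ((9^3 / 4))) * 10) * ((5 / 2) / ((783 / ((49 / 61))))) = 190855 / 150883317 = 0.00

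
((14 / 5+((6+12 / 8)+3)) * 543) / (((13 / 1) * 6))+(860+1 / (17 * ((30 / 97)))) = 2526769 / 2652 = 952.78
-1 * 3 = -3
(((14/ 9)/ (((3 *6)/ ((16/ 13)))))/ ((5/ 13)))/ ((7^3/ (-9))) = -16/ 2205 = -0.01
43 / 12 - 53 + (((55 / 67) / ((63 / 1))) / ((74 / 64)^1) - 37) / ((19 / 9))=-264837719 / 3956484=-66.94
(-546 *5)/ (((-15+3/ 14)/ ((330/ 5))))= 12186.09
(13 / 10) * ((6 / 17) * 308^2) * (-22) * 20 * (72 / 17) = -23441273856 / 289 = -81111674.24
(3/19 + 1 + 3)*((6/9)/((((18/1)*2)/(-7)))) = -553/1026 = -0.54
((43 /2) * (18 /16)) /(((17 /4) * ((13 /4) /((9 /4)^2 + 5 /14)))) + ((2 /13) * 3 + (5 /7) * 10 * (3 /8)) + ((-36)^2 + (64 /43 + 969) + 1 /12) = 7277511245 /3193008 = 2279.20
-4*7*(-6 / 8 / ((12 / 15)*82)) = 105 / 328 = 0.32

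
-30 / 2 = -15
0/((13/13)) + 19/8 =19/8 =2.38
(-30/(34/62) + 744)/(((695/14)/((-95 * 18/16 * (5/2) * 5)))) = -175330575/9452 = -18549.57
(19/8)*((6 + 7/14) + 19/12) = 1843/96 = 19.20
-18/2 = -9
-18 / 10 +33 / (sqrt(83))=-9 / 5 +33*sqrt(83) / 83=1.82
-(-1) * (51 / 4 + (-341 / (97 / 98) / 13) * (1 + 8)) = -1138737 / 5044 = -225.76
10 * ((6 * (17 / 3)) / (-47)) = -340 / 47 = -7.23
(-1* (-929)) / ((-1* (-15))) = 929 / 15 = 61.93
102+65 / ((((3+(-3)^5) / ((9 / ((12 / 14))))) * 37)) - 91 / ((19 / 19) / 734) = -78963419 / 1184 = -66692.08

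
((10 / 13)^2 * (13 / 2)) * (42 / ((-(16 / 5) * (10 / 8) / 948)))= -497700 / 13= -38284.62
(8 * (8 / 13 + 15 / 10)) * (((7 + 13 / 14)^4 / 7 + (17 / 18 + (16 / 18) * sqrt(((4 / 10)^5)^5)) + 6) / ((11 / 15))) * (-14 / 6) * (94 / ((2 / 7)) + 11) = -2939024534125 / 280917 - 62390272 * sqrt(10) / 1142578125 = -10462252.49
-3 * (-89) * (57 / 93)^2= 96387 / 961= 100.30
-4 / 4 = -1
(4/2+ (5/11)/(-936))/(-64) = -20587/658944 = -0.03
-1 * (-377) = 377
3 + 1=4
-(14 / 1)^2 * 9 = -1764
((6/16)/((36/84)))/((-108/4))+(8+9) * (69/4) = 63335/216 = 293.22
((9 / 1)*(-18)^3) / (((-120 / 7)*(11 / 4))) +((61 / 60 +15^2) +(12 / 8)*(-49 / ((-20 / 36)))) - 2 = 970001 / 660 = 1469.70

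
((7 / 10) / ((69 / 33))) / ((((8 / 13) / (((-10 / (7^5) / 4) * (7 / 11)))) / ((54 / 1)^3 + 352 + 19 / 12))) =-24619543 / 3029376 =-8.13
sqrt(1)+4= 5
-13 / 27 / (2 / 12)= -26 / 9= -2.89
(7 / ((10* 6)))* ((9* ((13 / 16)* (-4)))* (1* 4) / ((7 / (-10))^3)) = 39.80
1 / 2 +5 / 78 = 22 / 39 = 0.56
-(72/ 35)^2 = -5184/ 1225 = -4.23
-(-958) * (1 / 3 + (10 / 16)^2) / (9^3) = 66581 / 69984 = 0.95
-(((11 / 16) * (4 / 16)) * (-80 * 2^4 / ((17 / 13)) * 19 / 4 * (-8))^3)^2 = -78226411014747192480754540.00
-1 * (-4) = 4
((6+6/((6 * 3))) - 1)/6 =8/9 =0.89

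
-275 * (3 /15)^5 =-11 /125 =-0.09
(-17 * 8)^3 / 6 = -1257728 / 3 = -419242.67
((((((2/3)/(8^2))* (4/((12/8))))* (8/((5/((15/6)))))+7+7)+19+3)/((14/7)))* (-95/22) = -30875/396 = -77.97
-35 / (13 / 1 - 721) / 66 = 35 / 46728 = 0.00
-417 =-417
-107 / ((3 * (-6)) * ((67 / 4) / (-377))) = -80678 / 603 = -133.79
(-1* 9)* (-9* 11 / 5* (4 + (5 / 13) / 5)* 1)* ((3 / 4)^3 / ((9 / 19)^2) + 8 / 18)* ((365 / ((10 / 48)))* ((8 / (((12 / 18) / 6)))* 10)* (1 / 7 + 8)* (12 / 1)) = 1457206200648 / 7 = 208172314378.29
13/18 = 0.72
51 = 51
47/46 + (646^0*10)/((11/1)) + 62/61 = 90969/30866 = 2.95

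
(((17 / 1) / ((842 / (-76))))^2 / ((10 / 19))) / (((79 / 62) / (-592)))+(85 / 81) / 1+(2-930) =-3005.41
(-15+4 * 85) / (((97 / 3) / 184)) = 179400 / 97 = 1849.48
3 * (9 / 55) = 27 / 55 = 0.49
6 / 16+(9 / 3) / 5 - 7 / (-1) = 319 / 40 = 7.98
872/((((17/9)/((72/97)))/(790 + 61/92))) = 10275684624/37927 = 270933.23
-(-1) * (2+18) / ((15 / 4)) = 16 / 3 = 5.33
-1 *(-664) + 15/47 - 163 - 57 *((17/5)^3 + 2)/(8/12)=-35604531/11750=-3030.17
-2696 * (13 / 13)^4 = -2696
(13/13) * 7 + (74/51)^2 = 23683/2601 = 9.11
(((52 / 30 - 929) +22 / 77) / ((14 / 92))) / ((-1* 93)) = 4477318 / 68355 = 65.50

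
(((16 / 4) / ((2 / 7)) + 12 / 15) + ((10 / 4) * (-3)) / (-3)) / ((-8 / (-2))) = 173 / 40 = 4.32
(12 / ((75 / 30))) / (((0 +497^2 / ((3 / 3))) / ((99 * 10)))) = 4752 / 247009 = 0.02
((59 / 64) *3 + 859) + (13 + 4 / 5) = 280181 / 320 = 875.57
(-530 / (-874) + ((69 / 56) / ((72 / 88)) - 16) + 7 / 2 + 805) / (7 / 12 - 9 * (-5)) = 58337261 / 3346546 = 17.43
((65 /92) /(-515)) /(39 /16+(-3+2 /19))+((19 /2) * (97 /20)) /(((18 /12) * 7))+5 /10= 4.89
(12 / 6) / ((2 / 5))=5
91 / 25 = 3.64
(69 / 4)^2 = 297.56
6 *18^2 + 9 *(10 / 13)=25362 / 13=1950.92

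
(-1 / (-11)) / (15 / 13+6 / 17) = 221 / 3663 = 0.06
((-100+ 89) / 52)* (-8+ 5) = 33 / 52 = 0.63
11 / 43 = 0.26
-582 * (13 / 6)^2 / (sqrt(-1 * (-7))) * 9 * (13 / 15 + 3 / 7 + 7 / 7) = -3950713 * sqrt(7) / 490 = -21331.85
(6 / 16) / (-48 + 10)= -3 / 304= -0.01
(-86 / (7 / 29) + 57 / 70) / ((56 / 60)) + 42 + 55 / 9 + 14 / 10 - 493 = -7270777 / 8820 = -824.35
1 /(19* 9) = 1 /171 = 0.01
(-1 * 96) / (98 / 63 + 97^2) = -864 / 84695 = -0.01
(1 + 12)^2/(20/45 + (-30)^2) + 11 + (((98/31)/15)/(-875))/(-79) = 416322460331/37212555000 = 11.19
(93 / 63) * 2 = 62 / 21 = 2.95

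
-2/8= -1/4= -0.25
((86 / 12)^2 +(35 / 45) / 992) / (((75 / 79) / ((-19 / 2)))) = -76477451 / 148800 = -513.96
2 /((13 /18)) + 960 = 12516 /13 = 962.77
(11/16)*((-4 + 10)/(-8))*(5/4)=-165/256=-0.64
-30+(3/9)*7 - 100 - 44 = -515/3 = -171.67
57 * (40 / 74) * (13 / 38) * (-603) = -235170 / 37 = -6355.95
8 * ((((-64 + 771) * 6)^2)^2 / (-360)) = -35978259283344 / 5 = -7195651856668.80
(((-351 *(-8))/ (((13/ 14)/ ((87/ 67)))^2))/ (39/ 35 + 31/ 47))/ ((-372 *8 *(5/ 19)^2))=-396442489401/ 26394287530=-15.02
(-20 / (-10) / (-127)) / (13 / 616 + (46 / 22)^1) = -1232 / 165227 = -0.01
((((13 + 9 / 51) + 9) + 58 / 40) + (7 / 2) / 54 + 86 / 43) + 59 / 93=3745883 / 142290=26.33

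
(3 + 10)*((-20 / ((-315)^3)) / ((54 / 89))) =2314 / 168781725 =0.00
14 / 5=2.80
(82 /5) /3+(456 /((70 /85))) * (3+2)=291274 /105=2774.04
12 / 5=2.40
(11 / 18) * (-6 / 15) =-11 / 45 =-0.24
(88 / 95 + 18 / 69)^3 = 17454600584 / 10431681625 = 1.67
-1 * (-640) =640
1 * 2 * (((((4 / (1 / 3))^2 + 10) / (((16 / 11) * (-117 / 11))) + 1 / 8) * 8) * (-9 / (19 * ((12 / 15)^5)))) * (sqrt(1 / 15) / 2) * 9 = 1078125 * sqrt(15) / 15808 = 264.14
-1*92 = -92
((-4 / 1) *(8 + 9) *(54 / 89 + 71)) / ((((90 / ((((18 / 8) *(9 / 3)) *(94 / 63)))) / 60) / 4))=-81472432 / 623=-130774.37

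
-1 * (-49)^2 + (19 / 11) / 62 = -1637463 / 682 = -2400.97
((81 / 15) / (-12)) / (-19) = 0.02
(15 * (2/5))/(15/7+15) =7/20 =0.35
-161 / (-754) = 161 / 754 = 0.21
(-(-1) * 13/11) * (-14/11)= -182/121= -1.50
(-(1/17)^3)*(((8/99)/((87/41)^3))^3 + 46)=-12744907704240986532562390/1361211537552632949382249149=-0.01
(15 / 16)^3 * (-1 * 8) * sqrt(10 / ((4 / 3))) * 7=-126.37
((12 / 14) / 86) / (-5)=-3 / 1505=-0.00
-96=-96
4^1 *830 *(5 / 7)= 16600 / 7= 2371.43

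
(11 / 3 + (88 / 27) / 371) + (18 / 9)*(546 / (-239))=-2139301 / 2394063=-0.89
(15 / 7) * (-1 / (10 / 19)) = -57 / 14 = -4.07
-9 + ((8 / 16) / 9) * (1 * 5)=-157 / 18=-8.72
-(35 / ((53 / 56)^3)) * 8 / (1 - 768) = 49172480 / 114188659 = 0.43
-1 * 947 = -947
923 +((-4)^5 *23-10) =-22639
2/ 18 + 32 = 289/ 9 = 32.11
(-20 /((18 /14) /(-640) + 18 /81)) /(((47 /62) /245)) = -12249216000 /417313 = -29352.59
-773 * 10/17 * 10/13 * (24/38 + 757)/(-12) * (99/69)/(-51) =-621.27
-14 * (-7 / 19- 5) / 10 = 714 / 95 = 7.52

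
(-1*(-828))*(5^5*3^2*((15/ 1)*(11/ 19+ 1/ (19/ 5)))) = 5589000000/ 19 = 294157894.74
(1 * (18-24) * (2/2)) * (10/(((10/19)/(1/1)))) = -114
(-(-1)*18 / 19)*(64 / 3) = 384 / 19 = 20.21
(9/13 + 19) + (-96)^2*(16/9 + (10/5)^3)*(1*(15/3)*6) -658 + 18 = 35135616/13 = 2702739.69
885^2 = 783225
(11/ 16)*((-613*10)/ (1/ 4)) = -33715/ 2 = -16857.50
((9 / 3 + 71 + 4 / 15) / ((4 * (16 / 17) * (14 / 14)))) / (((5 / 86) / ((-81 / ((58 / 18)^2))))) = -2647.07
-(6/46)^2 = -9/529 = -0.02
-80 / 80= -1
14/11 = 1.27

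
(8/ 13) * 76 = 608/ 13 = 46.77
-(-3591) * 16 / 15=19152 / 5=3830.40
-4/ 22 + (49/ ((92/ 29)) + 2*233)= 487039/ 1012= 481.26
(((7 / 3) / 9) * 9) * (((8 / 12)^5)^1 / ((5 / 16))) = 3584 / 3645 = 0.98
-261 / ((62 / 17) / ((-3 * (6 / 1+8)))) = 93177 / 31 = 3005.71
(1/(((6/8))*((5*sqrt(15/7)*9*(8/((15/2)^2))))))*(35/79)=35*sqrt(105)/5688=0.06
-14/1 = -14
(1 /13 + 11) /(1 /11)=1584 /13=121.85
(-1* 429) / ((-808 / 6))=1287 / 404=3.19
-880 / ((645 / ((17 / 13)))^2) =-50864 / 14061645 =-0.00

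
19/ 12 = 1.58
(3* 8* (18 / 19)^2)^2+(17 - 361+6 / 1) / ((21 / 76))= -2077896152 / 2736741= -759.26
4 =4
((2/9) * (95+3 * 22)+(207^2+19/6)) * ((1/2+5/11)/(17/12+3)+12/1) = 916343821/1749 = 523924.43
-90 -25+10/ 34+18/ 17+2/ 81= -156458/ 1377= -113.62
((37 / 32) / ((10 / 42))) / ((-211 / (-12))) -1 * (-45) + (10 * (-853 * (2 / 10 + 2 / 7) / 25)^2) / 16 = 28035815543 / 129237500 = 216.93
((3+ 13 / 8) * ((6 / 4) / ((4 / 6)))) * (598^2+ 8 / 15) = 148852887 / 40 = 3721322.18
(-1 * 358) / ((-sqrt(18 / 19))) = 179 * sqrt(38) / 3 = 367.81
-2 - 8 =-10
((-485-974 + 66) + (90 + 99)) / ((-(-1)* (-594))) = 602 / 297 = 2.03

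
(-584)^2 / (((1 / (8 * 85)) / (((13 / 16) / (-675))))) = -279160.65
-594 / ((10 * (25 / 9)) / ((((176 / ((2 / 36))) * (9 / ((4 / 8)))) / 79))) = -152425152 / 9875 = -15435.46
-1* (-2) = 2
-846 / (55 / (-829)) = 701334 / 55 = 12751.53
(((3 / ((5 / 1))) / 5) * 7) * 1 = 21 / 25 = 0.84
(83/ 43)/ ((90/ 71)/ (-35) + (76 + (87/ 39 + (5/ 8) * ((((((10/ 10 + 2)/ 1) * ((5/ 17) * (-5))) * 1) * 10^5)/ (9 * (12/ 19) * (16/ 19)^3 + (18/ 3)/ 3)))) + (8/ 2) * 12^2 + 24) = -0.00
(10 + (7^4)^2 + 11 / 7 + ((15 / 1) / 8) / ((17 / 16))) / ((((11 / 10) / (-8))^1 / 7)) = -54881032480 / 187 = -293481457.11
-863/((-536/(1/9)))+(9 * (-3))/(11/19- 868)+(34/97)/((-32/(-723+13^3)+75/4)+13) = 159466401632233/721334565155880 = 0.22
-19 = -19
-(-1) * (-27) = -27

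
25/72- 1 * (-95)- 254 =-11423/72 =-158.65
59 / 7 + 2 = 73 / 7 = 10.43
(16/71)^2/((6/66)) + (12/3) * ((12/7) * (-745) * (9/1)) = -1622375728/35287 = -45976.58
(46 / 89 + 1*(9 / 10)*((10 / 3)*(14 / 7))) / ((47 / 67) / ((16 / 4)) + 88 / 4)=155440 / 528927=0.29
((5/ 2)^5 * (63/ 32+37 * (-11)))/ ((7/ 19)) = -769559375/ 7168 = -107360.40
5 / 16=0.31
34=34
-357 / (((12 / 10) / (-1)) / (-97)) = -57715 / 2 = -28857.50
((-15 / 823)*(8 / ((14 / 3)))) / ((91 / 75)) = -13500 / 524251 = -0.03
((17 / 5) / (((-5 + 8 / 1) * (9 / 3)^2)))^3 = 0.00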